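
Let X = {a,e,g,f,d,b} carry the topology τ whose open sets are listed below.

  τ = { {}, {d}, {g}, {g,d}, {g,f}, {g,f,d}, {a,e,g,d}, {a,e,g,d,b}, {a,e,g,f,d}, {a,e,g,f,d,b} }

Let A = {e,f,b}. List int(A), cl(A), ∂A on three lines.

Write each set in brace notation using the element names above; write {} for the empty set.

int(A) = {}
cl(A)  = {a,e,f,b}
∂A     = {a,e,f,b}

interior: largest open inside A is {} (from {})
cl via duality: int({a,g,d}) = {g,d}, so X∖{g,d} = {a,e,f,b}
cl∖int = {a,e,f,b}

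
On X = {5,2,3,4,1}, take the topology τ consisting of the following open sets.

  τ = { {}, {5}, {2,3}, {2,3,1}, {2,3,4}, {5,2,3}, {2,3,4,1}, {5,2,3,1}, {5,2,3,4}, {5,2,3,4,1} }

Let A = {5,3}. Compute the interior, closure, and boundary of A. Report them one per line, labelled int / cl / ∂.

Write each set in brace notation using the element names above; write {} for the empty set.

interior: largest open inside A is {5} (from {}, {5})
cl via duality: int({2,4,1}) = {}, so X∖{} = {5,2,3,4,1}
cl∖int = {2,3,4,1}

int(A) = {5}
cl(A)  = {5,2,3,4,1}
∂A     = {2,3,4,1}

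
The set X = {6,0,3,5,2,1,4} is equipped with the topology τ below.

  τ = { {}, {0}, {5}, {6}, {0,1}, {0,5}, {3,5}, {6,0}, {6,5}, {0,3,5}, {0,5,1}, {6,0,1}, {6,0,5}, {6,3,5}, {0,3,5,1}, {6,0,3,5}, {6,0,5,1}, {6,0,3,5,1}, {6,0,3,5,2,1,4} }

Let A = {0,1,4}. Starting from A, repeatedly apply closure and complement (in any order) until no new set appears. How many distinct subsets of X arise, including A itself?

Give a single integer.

X∖A={6,3,5,2}, int(X∖A)={6,3,5}, hence cl(A)={0,2,1,4}
Orbit (k=closure, c=complement):
  1. A     = {0,1,4}
  2. kA    = {0,2,1,4}
  3. cA    = {6,3,5,2}
  4. ckA   = {6,3,5}
  5. kcA   = {6,3,5,2,4}
  6. ckcA  = {0,1}
(closed under both — stop)

6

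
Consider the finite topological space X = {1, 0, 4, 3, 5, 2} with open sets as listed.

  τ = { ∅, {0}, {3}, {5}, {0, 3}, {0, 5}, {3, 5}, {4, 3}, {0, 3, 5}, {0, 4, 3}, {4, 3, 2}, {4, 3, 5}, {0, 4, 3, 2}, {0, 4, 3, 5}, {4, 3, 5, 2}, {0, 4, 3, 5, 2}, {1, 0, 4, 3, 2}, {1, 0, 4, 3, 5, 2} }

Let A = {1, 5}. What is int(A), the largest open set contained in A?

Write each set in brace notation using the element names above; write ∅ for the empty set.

{5}

U open, U⊆A: ∅, {5}. int(A) = ⋃ = {5}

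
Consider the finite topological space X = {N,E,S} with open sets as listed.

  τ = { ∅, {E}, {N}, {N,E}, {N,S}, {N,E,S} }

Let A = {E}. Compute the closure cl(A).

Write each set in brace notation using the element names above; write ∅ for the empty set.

{E}

X∖A={N,S}, int(X∖A)={N,S}, hence cl(A)={E}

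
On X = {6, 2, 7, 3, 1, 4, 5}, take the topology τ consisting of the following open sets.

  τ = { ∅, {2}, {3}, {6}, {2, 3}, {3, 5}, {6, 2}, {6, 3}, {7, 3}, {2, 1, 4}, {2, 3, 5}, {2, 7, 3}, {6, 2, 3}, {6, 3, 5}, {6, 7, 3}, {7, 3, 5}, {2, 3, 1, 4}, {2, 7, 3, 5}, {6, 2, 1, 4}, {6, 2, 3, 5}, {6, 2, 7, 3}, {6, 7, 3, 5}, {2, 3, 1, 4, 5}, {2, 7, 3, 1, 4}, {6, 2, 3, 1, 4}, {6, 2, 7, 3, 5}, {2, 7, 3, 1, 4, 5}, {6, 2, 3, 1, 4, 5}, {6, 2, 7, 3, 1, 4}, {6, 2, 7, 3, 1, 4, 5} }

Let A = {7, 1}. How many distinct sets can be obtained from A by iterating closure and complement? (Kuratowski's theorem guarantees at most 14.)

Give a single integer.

X∖A={6, 2, 3, 4, 5}, int(X∖A)={6, 2, 3, 5}, hence cl(A)={7, 1, 4}
Orbit (k=closure, c=complement):
  1. A     = {7, 1}
  2. kA    = {7, 1, 4}
  3. cA    = {6, 2, 3, 4, 5}
  4. ckA   = {6, 2, 3, 5}
  5. kcA   = {6, 2, 7, 3, 1, 4, 5}
  6. ckcA  = ∅
(closed under both — stop)

6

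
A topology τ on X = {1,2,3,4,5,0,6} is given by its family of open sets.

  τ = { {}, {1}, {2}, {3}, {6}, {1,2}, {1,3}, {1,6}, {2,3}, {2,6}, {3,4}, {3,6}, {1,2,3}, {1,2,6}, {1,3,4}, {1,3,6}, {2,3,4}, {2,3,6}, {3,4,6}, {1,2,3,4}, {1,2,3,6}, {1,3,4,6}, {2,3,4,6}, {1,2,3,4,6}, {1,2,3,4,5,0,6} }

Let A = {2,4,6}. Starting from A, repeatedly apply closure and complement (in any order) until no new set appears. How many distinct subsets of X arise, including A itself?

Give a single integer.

8

X∖A={1,3,5,0}, int(X∖A)={1,3}, hence cl(A)={2,4,5,0,6}
Orbit (k=closure, c=complement):
  1. A     = {2,4,6}
  2. kA    = {2,4,5,0,6}
  3. cA    = {1,3,5,0}
  4. ckA   = {1,3}
  5. kcA   = {1,3,4,5,0}
  6. ckcA  = {2,6}
  7. kckcA = {2,5,0,6}
  8. ckckcA = {1,3,4}
(closed under both — stop)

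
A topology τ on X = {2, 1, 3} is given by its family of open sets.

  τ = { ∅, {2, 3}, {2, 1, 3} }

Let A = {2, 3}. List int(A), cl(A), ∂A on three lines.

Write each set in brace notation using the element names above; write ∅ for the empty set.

opens ⊆ A: ∅, {2, 3}; union → int = {2, 3}
complement {1}; its interior ∅; cl(A) = X∖∅ = {2, 1, 3}
boundary = {2, 1, 3} ∖ {2, 3} = {1}

int(A) = {2, 3}
cl(A)  = {2, 1, 3}
∂A     = {1}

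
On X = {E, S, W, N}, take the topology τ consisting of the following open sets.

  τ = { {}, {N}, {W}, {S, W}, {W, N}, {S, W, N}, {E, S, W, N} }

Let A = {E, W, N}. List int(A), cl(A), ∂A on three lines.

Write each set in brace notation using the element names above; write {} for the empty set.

open subsets of A: {}, {W}, {N}, {W, N}; so int(A) = {W, N}
closure: X∖int(X∖A) = X∖{} = {E, S, W, N}
∂A = {E, S, W, N} minus {W, N} = {E, S}

int(A) = {W, N}
cl(A)  = {E, S, W, N}
∂A     = {E, S}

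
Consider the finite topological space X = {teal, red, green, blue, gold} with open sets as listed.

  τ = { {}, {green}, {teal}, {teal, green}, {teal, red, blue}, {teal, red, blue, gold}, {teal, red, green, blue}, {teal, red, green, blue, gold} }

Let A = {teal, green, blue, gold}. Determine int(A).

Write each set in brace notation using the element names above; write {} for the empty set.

open subsets of A: {}, {teal}, {green}, {teal, green}; so int(A) = {teal, green}

{teal, green}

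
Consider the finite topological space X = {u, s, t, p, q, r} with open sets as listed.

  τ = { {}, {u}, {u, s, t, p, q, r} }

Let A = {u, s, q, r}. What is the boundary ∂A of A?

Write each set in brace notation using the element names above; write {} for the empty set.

interior: largest open inside A is {u} (from {}, {u})
cl via duality: int({t, p}) = {}, so X∖{} = {u, s, t, p, q, r}
cl∖int = {s, t, p, q, r}

{s, t, p, q, r}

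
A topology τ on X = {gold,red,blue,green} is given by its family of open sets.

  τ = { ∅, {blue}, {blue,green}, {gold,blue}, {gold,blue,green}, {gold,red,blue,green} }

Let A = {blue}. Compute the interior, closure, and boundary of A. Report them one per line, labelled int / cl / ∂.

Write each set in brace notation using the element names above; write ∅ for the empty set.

int(A) = {blue}
cl(A)  = {gold,red,blue,green}
∂A     = {gold,red,green}

interior: largest open inside A is {blue} (from ∅, {blue})
cl via duality: int({gold,red,green}) = ∅, so X∖∅ = {gold,red,blue,green}
cl∖int = {gold,red,green}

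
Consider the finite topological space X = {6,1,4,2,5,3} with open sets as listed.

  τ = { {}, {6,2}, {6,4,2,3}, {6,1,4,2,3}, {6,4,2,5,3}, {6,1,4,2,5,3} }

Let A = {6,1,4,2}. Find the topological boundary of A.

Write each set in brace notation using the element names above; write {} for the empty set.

{1,4,5,3}

interior: largest open inside A is {6,2} (from {}, {6,2})
cl via duality: int({5,3}) = {}, so X∖{} = {6,1,4,2,5,3}
cl∖int = {1,4,5,3}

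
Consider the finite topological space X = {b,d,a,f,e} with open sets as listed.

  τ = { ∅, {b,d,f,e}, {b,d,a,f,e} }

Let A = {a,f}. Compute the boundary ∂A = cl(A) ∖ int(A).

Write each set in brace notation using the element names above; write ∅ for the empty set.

{b,d,a,f,e}

opens ⊆ A: ∅; union → int = ∅
complement {b,d,e}; its interior ∅; cl(A) = X∖∅ = {b,d,a,f,e}
boundary = {b,d,a,f,e} ∖ ∅ = {b,d,a,f,e}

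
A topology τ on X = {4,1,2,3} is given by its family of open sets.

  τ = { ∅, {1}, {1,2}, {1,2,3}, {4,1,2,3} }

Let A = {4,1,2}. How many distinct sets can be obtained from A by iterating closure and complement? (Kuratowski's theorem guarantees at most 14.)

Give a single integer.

cl via duality: int({3}) = ∅, so X∖∅ = {4,1,2,3}
Write k for closure, c for complement:
  1. A     = {4,1,2}
  2. kA    = {4,1,2,3}
  3. cA    = {3}
  4. ckA   = ∅
  5. kcA   = {4,3}
  6. ckcA  = {1,2}
applying k or c yields no new set

6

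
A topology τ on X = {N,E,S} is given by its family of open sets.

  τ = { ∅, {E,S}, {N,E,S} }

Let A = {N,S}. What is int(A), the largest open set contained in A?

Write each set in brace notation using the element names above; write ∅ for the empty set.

∅

U open, U⊆A: ∅. int(A) = ⋃ = ∅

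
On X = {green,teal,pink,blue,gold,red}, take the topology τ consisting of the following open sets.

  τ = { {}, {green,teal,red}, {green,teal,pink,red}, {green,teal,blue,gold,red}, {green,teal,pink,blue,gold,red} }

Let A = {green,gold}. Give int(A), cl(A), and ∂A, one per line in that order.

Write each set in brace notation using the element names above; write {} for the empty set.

open subsets of A: {}; so int(A) = {}
closure: X∖int(X∖A) = X∖{} = {green,teal,pink,blue,gold,red}
∂A = {green,teal,pink,blue,gold,red} minus {} = {green,teal,pink,blue,gold,red}

int(A) = {}
cl(A)  = {green,teal,pink,blue,gold,red}
∂A     = {green,teal,pink,blue,gold,red}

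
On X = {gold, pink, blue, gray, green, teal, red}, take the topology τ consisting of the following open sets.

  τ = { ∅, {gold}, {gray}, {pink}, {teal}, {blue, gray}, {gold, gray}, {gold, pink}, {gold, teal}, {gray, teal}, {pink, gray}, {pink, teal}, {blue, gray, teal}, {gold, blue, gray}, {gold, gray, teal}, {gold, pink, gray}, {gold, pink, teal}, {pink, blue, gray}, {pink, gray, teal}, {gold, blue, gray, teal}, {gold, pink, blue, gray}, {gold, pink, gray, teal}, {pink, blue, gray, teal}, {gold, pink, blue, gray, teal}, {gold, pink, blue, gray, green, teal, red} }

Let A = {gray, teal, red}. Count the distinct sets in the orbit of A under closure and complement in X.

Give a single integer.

complement {gold, pink, blue, green}; its interior {gold, pink}; cl(A) = X∖{gold, pink} = {blue, gray, green, teal, red}
With k = closure, c = complement:
  1. A     = {gray, teal, red}
  2. kA    = {blue, gray, green, teal, red}
  3. cA    = {gold, pink, blue, green}
  4. ckA   = {gold, pink}
  5. kcA   = {gold, pink, blue, green, red}
  6. kckA  = {gold, pink, green, red}
  7. ckcA  = {gray, teal}
  8. ckckA = {blue, gray, teal}
k, c of each give nothing new

8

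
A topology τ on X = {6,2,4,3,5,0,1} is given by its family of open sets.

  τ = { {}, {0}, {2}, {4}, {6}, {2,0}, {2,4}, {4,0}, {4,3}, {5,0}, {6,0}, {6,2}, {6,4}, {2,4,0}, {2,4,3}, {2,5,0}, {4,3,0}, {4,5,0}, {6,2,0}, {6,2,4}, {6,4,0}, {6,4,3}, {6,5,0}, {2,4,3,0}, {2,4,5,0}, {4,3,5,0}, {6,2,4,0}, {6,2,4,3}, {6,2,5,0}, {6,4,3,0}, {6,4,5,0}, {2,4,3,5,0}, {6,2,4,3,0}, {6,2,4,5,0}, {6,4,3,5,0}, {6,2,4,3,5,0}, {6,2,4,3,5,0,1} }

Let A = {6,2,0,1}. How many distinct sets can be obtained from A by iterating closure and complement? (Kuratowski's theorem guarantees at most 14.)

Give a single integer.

X∖A={4,3,5}, int(X∖A)={4,3}, hence cl(A)={6,2,5,0,1}
Orbit (k=closure, c=complement):
  1. A     = {6,2,0,1}
  2. kA    = {6,2,5,0,1}
  3. cA    = {4,3,5}
  4. ckA   = {4,3}
  5. kcA   = {4,3,5,1}
  6. kckA  = {4,3,1}
  7. ckcA  = {6,2,0}
  8. ckckA = {6,2,5,0}
(closed under both — stop)

8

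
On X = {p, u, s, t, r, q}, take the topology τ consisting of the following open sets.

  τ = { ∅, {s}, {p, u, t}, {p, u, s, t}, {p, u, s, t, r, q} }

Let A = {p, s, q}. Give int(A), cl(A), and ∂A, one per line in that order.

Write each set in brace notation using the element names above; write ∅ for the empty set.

interior: largest open inside A is {s} (from ∅, {s})
cl via duality: int({u, t, r}) = ∅, so X∖∅ = {p, u, s, t, r, q}
cl∖int = {p, u, t, r, q}

int(A) = {s}
cl(A)  = {p, u, s, t, r, q}
∂A     = {p, u, t, r, q}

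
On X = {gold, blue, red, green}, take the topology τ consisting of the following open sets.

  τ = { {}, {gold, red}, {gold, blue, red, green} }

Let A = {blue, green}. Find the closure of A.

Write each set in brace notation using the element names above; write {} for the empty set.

complement {gold, red}; its interior {gold, red}; cl(A) = X∖{gold, red} = {blue, green}

{blue, green}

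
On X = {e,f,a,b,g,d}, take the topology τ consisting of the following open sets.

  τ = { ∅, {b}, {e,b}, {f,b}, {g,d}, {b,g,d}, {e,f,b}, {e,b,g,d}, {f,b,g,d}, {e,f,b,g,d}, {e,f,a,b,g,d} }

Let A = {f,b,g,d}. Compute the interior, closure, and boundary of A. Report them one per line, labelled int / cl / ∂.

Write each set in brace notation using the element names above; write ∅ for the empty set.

int(A) = {f,b,g,d}
cl(A)  = {e,f,a,b,g,d}
∂A     = {e,a}

open subsets of A: ∅, {b}, {g,d}, {f,b}, {b,g,d}, {f,b,g,d}; so int(A) = {f,b,g,d}
closure: X∖int(X∖A) = X∖∅ = {e,f,a,b,g,d}
∂A = {e,f,a,b,g,d} minus {f,b,g,d} = {e,a}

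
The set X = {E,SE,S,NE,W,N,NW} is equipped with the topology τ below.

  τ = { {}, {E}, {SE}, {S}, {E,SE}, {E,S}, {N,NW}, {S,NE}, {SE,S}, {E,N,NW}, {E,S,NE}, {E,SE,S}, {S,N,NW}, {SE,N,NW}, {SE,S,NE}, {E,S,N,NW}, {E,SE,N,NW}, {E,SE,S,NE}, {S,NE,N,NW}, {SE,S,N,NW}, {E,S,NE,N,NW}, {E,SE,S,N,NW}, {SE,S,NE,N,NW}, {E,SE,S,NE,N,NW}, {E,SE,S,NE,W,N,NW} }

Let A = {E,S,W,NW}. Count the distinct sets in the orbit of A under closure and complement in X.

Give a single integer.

complement {SE,NE,N}; its interior {SE}; cl(A) = X∖{SE} = {E,S,NE,W,N,NW}
With k = closure, c = complement:
  1. A     = {E,S,W,NW}
  2. kA    = {E,S,NE,W,N,NW}
  3. cA    = {SE,NE,N}
  4. ckA   = {SE}
  5. kcA   = {SE,NE,W,N,NW}
  6. kckA  = {SE,W}
  7. ckcA  = {E,S}
  8. ckckA = {E,S,NE,N,NW}
  9. kckcA = {E,S,NE,W}
  10. ckckcA = {SE,N,NW}
  11. kckckcA = {SE,W,N,NW}
  12. ckckckcA = {E,S,NE}
k, c of each give nothing new

12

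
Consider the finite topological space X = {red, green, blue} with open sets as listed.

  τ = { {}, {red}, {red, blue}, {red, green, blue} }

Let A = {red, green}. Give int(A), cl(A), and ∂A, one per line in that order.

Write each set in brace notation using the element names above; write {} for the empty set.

interior: largest open inside A is {red} (from {}, {red})
cl via duality: int({blue}) = {}, so X∖{} = {red, green, blue}
cl∖int = {green, blue}

int(A) = {red}
cl(A)  = {red, green, blue}
∂A     = {green, blue}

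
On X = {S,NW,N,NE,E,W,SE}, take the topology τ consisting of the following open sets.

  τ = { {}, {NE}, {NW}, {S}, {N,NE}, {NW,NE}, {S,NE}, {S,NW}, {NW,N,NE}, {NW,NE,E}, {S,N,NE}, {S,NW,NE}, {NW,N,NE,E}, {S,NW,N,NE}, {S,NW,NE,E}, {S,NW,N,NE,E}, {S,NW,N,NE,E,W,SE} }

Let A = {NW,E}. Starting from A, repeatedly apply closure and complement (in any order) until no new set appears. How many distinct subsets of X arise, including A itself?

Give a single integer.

X∖A={S,N,NE,W,SE}, int(X∖A)={S,N,NE}, hence cl(A)={NW,E,W,SE}
Orbit (k=closure, c=complement):
  1. A     = {NW,E}
  2. kA    = {NW,E,W,SE}
  3. cA    = {S,N,NE,W,SE}
  4. ckA   = {S,N,NE}
  5. kcA   = {S,N,NE,E,W,SE}
  6. ckcA  = {NW}
(closed under both — stop)

6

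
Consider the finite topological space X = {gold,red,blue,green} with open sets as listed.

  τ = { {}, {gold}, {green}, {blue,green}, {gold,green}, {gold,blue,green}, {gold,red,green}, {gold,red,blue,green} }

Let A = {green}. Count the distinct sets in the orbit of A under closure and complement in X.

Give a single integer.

cl via duality: int({gold,red,blue}) = {gold}, so X∖{gold} = {red,blue,green}
Write k for closure, c for complement:
  1. A     = {green}
  2. kA    = {red,blue,green}
  3. cA    = {gold,red,blue}
  4. ckA   = {gold}
  5. kckA  = {gold,red}
  6. ckckA = {blue,green}
applying k or c yields no new set

6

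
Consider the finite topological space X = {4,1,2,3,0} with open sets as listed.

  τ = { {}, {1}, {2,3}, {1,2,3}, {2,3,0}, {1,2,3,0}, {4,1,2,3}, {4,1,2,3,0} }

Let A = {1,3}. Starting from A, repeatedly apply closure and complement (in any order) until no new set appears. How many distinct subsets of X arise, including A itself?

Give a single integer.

8

complement {4,2,0}; its interior {}; cl(A) = X∖{} = {4,1,2,3,0}
With k = closure, c = complement:
  1. A     = {1,3}
  2. kA    = {4,1,2,3,0}
  3. cA    = {4,2,0}
  4. ckA   = {}
  5. kcA   = {4,2,3,0}
  6. ckcA  = {1}
  7. kckcA = {4,1}
  8. ckckcA = {2,3,0}
k, c of each give nothing new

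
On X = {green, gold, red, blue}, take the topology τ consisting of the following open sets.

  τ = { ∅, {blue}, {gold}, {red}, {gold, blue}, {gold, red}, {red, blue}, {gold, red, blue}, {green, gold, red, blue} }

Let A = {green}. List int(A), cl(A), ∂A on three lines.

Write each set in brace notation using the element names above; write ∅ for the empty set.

interior: largest open inside A is ∅ (from ∅)
cl via duality: int({gold, red, blue}) = {gold, red, blue}, so X∖{gold, red, blue} = {green}
cl∖int = {green}

int(A) = ∅
cl(A)  = {green}
∂A     = {green}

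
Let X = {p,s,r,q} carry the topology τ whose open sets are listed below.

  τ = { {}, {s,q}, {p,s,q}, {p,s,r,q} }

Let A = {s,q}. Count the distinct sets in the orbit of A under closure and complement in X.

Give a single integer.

4

complement {p,r}; its interior {}; cl(A) = X∖{} = {p,s,r,q}
With k = closure, c = complement:
  1. A     = {s,q}
  2. kA    = {p,s,r,q}
  3. cA    = {p,r}
  4. ckA   = {}
k, c of each give nothing new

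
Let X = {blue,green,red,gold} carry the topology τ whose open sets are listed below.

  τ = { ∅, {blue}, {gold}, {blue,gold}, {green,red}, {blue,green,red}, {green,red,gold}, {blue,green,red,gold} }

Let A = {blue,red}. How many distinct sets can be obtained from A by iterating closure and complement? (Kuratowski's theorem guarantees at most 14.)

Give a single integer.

closure: X∖int(X∖A) = X∖{gold} = {blue,green,red}
Let k=closure and c=complement:
  1. A     = {blue,red}
  2. kA    = {blue,green,red}
  3. cA    = {green,gold}
  4. ckA   = {gold}
  5. kcA   = {green,red,gold}
  6. ckcA  = {blue}
— saturated at 6

6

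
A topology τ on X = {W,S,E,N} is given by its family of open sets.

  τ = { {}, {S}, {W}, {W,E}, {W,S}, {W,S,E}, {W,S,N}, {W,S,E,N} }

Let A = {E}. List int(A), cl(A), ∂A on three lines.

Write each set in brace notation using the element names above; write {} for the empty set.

opens ⊆ A: {}; union → int = {}
complement {W,S,N}; its interior {W,S,N}; cl(A) = X∖{W,S,N} = {E}
boundary = {E} ∖ {} = {E}

int(A) = {}
cl(A)  = {E}
∂A     = {E}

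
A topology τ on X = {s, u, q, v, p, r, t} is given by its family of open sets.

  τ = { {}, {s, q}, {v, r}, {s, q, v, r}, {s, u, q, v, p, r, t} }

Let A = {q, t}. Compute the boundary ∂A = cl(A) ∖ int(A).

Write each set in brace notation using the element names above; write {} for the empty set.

{s, u, q, p, t}

opens ⊆ A: {}; union → int = {}
complement {s, u, v, p, r}; its interior {v, r}; cl(A) = X∖{v, r} = {s, u, q, p, t}
boundary = {s, u, q, p, t} ∖ {} = {s, u, q, p, t}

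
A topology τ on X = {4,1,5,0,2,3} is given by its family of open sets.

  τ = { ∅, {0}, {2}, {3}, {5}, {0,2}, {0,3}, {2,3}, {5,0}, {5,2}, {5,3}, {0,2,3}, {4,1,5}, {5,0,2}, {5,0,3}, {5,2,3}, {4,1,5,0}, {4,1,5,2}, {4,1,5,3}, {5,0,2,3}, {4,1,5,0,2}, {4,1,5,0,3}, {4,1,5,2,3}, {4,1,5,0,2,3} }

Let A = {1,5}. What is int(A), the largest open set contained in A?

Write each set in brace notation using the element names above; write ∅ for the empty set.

open subsets of A: ∅, {5}; so int(A) = {5}

{5}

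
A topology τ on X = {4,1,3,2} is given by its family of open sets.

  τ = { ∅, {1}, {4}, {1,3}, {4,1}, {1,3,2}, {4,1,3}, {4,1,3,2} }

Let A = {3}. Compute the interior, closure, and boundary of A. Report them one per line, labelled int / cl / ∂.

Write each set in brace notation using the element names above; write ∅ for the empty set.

interior: largest open inside A is ∅ (from ∅)
cl via duality: int({4,1,2}) = {4,1}, so X∖{4,1} = {3,2}
cl∖int = {3,2}

int(A) = ∅
cl(A)  = {3,2}
∂A     = {3,2}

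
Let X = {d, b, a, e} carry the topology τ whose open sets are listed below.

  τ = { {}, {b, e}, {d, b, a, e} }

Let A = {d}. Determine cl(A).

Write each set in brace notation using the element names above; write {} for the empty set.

{d, a}

complement {b, a, e}; its interior {b, e}; cl(A) = X∖{b, e} = {d, a}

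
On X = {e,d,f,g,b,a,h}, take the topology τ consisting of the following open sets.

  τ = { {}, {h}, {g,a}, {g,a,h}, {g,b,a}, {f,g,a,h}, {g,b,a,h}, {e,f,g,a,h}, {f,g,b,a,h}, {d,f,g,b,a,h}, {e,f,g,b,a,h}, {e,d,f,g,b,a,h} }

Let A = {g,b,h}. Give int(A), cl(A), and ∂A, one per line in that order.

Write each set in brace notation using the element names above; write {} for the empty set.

opens ⊆ A: {}, {h}; union → int = {h}
complement {e,d,f,a}; its interior {}; cl(A) = X∖{} = {e,d,f,g,b,a,h}
boundary = {e,d,f,g,b,a,h} ∖ {h} = {e,d,f,g,b,a}

int(A) = {h}
cl(A)  = {e,d,f,g,b,a,h}
∂A     = {e,d,f,g,b,a}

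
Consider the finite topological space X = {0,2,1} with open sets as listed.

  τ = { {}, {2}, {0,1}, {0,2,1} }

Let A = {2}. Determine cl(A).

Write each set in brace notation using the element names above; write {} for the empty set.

closure: X∖int(X∖A) = X∖{0,1} = {2}

{2}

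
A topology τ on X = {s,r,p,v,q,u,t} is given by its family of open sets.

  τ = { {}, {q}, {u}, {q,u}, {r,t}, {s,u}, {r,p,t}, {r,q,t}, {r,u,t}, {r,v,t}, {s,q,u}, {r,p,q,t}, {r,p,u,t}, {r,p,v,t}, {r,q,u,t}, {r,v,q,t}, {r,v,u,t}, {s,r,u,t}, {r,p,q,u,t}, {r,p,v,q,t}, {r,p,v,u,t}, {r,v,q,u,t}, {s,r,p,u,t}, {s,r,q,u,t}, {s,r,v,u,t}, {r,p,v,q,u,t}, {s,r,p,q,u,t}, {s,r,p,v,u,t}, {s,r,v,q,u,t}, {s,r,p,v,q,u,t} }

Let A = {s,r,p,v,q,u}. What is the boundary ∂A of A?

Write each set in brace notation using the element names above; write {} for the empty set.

opens ⊆ A: {}, {q}, {u}, {s,u}, {q,u}, {s,q,u}; union → int = {s,q,u}
complement {t}; its interior {}; cl(A) = X∖{} = {s,r,p,v,q,u,t}
boundary = {s,r,p,v,q,u,t} ∖ {s,q,u} = {r,p,v,t}

{r,p,v,t}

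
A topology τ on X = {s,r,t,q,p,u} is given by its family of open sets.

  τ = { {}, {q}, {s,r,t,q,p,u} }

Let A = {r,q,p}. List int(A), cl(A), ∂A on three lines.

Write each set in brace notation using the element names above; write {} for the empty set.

int(A) = {q}
cl(A)  = {s,r,t,q,p,u}
∂A     = {s,r,t,p,u}

opens ⊆ A: {}, {q}; union → int = {q}
complement {s,t,u}; its interior {}; cl(A) = X∖{} = {s,r,t,q,p,u}
boundary = {s,r,t,q,p,u} ∖ {q} = {s,r,t,p,u}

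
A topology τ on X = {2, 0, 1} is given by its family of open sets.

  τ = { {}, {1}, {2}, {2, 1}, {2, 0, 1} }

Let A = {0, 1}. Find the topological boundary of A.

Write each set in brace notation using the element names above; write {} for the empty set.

U open, U⊆A: {}, {1}. int(A) = ⋃ = {1}
X∖A={2}, int(X∖A)={2}, hence cl(A)={0, 1}
∂A: remove int from cl → {0}

{0}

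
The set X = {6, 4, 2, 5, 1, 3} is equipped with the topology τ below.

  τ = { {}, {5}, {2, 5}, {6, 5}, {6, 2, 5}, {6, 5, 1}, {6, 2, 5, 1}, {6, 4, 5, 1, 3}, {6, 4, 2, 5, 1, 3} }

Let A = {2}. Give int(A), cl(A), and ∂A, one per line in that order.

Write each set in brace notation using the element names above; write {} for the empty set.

int(A) = {}
cl(A)  = {2}
∂A     = {2}

U open, U⊆A: {}. int(A) = ⋃ = {}
X∖A={6, 4, 5, 1, 3}, int(X∖A)={6, 4, 5, 1, 3}, hence cl(A)={2}
∂A: remove int from cl → {2}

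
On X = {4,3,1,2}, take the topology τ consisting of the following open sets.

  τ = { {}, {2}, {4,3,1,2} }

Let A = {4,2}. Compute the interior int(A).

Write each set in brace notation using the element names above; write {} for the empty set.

interior: largest open inside A is {2} (from {}, {2})

{2}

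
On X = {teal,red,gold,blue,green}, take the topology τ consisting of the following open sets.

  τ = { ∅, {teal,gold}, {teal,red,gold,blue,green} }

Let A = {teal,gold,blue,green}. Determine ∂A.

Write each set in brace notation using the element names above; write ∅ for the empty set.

{red,blue,green}

U open, U⊆A: ∅, {teal,gold}. int(A) = ⋃ = {teal,gold}
X∖A={red}, int(X∖A)=∅, hence cl(A)={teal,red,gold,blue,green}
∂A: remove int from cl → {red,blue,green}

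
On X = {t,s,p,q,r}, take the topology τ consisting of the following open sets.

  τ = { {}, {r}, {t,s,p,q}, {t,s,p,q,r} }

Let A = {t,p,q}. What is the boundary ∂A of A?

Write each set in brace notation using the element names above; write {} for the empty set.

{t,s,p,q}

opens ⊆ A: {}; union → int = {}
complement {s,r}; its interior {r}; cl(A) = X∖{r} = {t,s,p,q}
boundary = {t,s,p,q} ∖ {} = {t,s,p,q}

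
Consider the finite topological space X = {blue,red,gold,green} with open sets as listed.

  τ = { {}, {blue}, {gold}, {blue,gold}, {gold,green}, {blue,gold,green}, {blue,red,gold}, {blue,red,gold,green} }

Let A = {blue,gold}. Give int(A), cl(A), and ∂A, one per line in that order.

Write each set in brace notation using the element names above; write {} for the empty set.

int(A) = {blue,gold}
cl(A)  = {blue,red,gold,green}
∂A     = {red,green}

opens ⊆ A: {}, {gold}, {blue}, {blue,gold}; union → int = {blue,gold}
complement {red,green}; its interior {}; cl(A) = X∖{} = {blue,red,gold,green}
boundary = {blue,red,gold,green} ∖ {blue,gold} = {red,green}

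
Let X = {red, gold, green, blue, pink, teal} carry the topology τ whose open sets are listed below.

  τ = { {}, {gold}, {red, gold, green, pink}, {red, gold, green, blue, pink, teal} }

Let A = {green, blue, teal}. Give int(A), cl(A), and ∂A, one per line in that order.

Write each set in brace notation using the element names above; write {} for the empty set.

int(A) = {}
cl(A)  = {red, green, blue, pink, teal}
∂A     = {red, green, blue, pink, teal}

U open, U⊆A: {}. int(A) = ⋃ = {}
X∖A={red, gold, pink}, int(X∖A)={gold}, hence cl(A)={red, green, blue, pink, teal}
∂A: remove int from cl → {red, green, blue, pink, teal}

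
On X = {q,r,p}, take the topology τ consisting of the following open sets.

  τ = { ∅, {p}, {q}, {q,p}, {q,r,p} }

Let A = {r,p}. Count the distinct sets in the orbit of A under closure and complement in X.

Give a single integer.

X∖A={q}, int(X∖A)={q}, hence cl(A)={r,p}
Orbit (k=closure, c=complement):
  1. A     = {r,p}
  2. cA    = {q}
  3. kcA   = {q,r}
  4. ckcA  = {p}
(closed under both — stop)

4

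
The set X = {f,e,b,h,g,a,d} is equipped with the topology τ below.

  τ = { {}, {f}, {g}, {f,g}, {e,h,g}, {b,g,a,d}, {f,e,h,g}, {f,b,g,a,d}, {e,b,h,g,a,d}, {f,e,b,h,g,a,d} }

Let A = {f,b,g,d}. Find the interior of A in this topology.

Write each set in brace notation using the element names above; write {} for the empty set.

U open, U⊆A: {}, {f}, {g}, {f,g}. int(A) = ⋃ = {f,g}

{f,g}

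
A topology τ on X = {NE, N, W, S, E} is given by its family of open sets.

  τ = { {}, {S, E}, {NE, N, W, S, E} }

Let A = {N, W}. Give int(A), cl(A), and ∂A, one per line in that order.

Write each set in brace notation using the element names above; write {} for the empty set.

int(A) = {}
cl(A)  = {NE, N, W}
∂A     = {NE, N, W}

opens ⊆ A: {}; union → int = {}
complement {NE, S, E}; its interior {S, E}; cl(A) = X∖{S, E} = {NE, N, W}
boundary = {NE, N, W} ∖ {} = {NE, N, W}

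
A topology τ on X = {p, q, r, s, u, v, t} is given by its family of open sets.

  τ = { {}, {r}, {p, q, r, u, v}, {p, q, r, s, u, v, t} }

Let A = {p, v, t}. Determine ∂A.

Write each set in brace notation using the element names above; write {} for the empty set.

{p, q, s, u, v, t}

open subsets of A: {}; so int(A) = {}
closure: X∖int(X∖A) = X∖{r} = {p, q, s, u, v, t}
∂A = {p, q, s, u, v, t} minus {} = {p, q, s, u, v, t}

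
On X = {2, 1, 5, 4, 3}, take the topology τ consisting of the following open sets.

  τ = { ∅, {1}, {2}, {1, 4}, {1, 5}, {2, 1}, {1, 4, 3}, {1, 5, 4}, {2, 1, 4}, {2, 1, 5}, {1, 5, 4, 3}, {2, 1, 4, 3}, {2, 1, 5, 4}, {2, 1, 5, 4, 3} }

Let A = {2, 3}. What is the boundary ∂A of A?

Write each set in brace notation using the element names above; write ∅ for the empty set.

open subsets of A: ∅, {2}; so int(A) = {2}
closure: X∖int(X∖A) = X∖{1, 5, 4} = {2, 3}
∂A = {2, 3} minus {2} = {3}

{3}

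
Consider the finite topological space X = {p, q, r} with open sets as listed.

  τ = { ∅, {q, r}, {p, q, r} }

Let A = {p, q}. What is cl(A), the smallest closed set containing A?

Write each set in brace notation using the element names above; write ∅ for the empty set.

complement {r}; its interior ∅; cl(A) = X∖∅ = {p, q, r}

{p, q, r}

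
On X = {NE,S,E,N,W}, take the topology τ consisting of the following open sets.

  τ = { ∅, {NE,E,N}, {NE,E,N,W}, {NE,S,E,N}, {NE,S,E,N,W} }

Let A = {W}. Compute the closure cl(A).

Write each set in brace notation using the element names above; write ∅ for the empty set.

closure: X∖int(X∖A) = X∖{NE,S,E,N} = {W}

{W}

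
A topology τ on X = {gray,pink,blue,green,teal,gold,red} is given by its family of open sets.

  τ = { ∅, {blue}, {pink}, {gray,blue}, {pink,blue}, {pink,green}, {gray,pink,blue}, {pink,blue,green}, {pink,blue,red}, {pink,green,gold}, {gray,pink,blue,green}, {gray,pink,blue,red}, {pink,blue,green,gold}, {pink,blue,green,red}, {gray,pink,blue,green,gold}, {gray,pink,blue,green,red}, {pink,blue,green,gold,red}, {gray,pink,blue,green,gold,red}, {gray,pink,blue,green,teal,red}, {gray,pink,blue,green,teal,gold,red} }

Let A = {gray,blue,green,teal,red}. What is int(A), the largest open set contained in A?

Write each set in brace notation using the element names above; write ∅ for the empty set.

U open, U⊆A: ∅, {blue}, {gray,blue}. int(A) = ⋃ = {gray,blue}

{gray,blue}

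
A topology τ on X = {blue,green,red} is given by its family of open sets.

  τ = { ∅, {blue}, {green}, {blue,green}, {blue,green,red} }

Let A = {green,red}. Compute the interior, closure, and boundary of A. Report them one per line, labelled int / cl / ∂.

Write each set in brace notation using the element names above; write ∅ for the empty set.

interior: largest open inside A is {green} (from ∅, {green})
cl via duality: int({blue}) = {blue}, so X∖{blue} = {green,red}
cl∖int = {red}

int(A) = {green}
cl(A)  = {green,red}
∂A     = {red}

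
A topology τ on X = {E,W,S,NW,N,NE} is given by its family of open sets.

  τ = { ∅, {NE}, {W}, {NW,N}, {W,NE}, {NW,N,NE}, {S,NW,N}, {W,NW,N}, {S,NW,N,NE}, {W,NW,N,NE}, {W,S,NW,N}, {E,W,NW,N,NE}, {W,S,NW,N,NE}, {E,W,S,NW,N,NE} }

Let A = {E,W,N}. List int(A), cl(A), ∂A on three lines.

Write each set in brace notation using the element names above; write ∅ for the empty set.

U open, U⊆A: ∅, {W}. int(A) = ⋃ = {W}
X∖A={S,NW,NE}, int(X∖A)={NE}, hence cl(A)={E,W,S,NW,N}
∂A: remove int from cl → {E,S,NW,N}

int(A) = {W}
cl(A)  = {E,W,S,NW,N}
∂A     = {E,S,NW,N}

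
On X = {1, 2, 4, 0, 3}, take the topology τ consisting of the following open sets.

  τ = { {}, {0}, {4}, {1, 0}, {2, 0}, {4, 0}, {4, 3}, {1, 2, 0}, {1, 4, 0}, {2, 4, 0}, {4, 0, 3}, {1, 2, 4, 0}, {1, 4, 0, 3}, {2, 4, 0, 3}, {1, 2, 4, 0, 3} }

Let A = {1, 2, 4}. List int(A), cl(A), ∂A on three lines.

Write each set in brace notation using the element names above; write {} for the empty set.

int(A) = {4}
cl(A)  = {1, 2, 4, 3}
∂A     = {1, 2, 3}

interior: largest open inside A is {4} (from {}, {4})
cl via duality: int({0, 3}) = {0}, so X∖{0} = {1, 2, 4, 3}
cl∖int = {1, 2, 3}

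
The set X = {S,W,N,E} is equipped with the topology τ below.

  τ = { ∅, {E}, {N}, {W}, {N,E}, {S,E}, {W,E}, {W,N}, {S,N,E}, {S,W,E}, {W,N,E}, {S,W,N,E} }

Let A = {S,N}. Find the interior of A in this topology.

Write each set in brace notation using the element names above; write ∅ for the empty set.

{N}

U open, U⊆A: ∅, {N}. int(A) = ⋃ = {N}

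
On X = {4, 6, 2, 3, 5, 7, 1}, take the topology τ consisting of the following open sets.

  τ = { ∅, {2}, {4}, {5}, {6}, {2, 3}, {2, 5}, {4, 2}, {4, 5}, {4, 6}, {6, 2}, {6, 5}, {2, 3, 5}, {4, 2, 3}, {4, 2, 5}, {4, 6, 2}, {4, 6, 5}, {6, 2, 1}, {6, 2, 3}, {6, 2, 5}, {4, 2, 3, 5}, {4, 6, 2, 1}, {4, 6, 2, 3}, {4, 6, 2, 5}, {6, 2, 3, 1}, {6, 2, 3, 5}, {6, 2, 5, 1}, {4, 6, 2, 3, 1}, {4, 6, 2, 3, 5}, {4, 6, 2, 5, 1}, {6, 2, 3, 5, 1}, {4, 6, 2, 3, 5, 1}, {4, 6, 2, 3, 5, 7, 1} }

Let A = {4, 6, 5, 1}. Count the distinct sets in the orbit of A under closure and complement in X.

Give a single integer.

complement {2, 3, 7}; its interior {2, 3}; cl(A) = X∖{2, 3} = {4, 6, 5, 7, 1}
With k = closure, c = complement:
  1. A     = {4, 6, 5, 1}
  2. kA    = {4, 6, 5, 7, 1}
  3. cA    = {2, 3, 7}
  4. ckA   = {2, 3}
  5. kcA   = {2, 3, 7, 1}
  6. ckcA  = {4, 6, 5}
k, c of each give nothing new

6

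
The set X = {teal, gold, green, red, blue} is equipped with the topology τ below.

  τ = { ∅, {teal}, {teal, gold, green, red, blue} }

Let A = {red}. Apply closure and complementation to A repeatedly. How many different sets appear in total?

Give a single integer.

X∖A={teal, gold, green, blue}, int(X∖A)={teal}, hence cl(A)={gold, green, red, blue}
Orbit (k=closure, c=complement):
  1. A     = {red}
  2. kA    = {gold, green, red, blue}
  3. cA    = {teal, gold, green, blue}
  4. ckA   = {teal}
  5. kcA   = {teal, gold, green, red, blue}
  6. ckcA  = ∅
(closed under both — stop)

6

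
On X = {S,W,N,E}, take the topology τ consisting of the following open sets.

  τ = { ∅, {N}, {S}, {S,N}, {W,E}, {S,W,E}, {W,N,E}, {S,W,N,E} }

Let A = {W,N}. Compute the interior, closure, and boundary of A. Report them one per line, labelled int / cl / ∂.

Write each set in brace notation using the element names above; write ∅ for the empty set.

U open, U⊆A: ∅, {N}. int(A) = ⋃ = {N}
X∖A={S,E}, int(X∖A)={S}, hence cl(A)={W,N,E}
∂A: remove int from cl → {W,E}

int(A) = {N}
cl(A)  = {W,N,E}
∂A     = {W,E}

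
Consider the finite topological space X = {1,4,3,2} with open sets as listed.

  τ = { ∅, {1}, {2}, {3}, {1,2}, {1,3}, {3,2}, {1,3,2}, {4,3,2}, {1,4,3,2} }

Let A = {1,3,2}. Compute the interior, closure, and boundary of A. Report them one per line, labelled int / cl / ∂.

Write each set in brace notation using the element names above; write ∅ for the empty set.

interior: largest open inside A is {1,3,2} (from ∅, {2}, {3}, {1}, {1,2}, {1,3}, {3,2}, {1,3,2})
cl via duality: int({4}) = ∅, so X∖∅ = {1,4,3,2}
cl∖int = {4}

int(A) = {1,3,2}
cl(A)  = {1,4,3,2}
∂A     = {4}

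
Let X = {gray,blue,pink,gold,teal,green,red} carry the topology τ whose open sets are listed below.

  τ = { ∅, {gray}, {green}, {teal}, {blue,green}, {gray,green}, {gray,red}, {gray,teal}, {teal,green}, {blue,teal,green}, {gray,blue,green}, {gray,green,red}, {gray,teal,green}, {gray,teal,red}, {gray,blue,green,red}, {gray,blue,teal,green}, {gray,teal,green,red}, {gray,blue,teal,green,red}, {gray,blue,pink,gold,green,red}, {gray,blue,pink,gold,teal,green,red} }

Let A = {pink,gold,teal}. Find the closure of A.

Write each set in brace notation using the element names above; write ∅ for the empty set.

{pink,gold,teal}

closure: X∖int(X∖A) = X∖{gray,blue,green,red} = {pink,gold,teal}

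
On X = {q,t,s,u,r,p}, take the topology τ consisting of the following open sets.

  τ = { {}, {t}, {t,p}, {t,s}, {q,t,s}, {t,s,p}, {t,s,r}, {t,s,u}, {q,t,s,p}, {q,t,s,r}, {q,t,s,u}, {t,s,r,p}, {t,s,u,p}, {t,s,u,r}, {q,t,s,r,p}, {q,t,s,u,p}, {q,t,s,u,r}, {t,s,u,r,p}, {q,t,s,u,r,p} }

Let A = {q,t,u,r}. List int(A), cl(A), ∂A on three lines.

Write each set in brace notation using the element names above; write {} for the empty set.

int(A) = {t}
cl(A)  = {q,t,s,u,r,p}
∂A     = {q,s,u,r,p}

U open, U⊆A: {}, {t}. int(A) = ⋃ = {t}
X∖A={s,p}, int(X∖A)={}, hence cl(A)={q,t,s,u,r,p}
∂A: remove int from cl → {q,s,u,r,p}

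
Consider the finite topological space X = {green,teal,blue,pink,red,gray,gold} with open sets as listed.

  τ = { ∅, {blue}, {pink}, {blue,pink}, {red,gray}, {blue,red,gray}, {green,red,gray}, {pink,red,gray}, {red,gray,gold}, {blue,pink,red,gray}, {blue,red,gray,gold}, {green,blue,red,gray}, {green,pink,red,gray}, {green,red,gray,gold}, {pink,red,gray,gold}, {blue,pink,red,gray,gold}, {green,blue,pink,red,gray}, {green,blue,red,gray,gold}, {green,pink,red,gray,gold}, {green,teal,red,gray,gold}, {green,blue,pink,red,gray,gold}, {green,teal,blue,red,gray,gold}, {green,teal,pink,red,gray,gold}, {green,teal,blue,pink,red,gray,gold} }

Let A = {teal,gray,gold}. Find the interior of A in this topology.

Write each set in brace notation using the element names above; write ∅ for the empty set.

opens ⊆ A: ∅; union → int = ∅

∅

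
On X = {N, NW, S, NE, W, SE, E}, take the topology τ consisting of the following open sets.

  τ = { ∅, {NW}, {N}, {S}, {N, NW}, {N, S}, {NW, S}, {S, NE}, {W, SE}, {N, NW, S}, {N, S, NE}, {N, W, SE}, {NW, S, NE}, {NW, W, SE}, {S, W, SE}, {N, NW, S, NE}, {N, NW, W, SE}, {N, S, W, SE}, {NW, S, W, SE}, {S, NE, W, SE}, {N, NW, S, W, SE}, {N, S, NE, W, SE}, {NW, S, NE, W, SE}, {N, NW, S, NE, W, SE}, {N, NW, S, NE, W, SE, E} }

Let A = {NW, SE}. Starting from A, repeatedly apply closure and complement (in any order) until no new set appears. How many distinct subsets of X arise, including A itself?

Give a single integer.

cl via duality: int({N, S, NE, W, E}) = {N, S, NE}, so X∖{N, S, NE} = {NW, W, SE, E}
Write k for closure, c for complement:
  1. A     = {NW, SE}
  2. kA    = {NW, W, SE, E}
  3. cA    = {N, S, NE, W, E}
  4. ckA   = {N, S, NE}
  5. kcA   = {N, S, NE, W, SE, E}
  6. kckA  = {N, S, NE, E}
  7. ckcA  = {NW}
  8. ckckA = {NW, W, SE}
  9. kckcA = {NW, E}
  10. ckckcA = {N, S, NE, W, SE}
applying k or c yields no new set

10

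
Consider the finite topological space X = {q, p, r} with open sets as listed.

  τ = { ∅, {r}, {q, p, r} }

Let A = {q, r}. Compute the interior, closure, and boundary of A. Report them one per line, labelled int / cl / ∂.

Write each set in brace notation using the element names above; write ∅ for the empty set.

U open, U⊆A: ∅, {r}. int(A) = ⋃ = {r}
X∖A={p}, int(X∖A)=∅, hence cl(A)={q, p, r}
∂A: remove int from cl → {q, p}

int(A) = {r}
cl(A)  = {q, p, r}
∂A     = {q, p}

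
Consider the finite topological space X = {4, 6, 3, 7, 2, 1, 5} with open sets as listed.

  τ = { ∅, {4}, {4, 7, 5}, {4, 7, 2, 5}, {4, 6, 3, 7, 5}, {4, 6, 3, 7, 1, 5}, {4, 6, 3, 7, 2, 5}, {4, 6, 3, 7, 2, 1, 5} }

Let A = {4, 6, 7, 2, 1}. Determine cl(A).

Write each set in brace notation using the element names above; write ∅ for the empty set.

{4, 6, 3, 7, 2, 1, 5}

cl via duality: int({3, 5}) = ∅, so X∖∅ = {4, 6, 3, 7, 2, 1, 5}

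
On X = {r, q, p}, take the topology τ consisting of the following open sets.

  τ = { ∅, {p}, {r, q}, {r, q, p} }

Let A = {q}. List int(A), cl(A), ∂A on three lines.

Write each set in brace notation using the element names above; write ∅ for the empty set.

opens ⊆ A: ∅; union → int = ∅
complement {r, p}; its interior {p}; cl(A) = X∖{p} = {r, q}
boundary = {r, q} ∖ ∅ = {r, q}

int(A) = ∅
cl(A)  = {r, q}
∂A     = {r, q}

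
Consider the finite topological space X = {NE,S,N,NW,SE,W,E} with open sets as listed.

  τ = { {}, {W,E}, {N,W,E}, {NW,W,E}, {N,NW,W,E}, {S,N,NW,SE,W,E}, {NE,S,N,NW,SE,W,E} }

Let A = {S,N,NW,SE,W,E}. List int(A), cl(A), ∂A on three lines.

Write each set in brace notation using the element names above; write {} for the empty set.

opens ⊆ A: {}, {W,E}, {NW,W,E}, {N,W,E}, {N,NW,W,E}, {S,N,NW,SE,W,E}; union → int = {S,N,NW,SE,W,E}
complement {NE}; its interior {}; cl(A) = X∖{} = {NE,S,N,NW,SE,W,E}
boundary = {NE,S,N,NW,SE,W,E} ∖ {S,N,NW,SE,W,E} = {NE}

int(A) = {S,N,NW,SE,W,E}
cl(A)  = {NE,S,N,NW,SE,W,E}
∂A     = {NE}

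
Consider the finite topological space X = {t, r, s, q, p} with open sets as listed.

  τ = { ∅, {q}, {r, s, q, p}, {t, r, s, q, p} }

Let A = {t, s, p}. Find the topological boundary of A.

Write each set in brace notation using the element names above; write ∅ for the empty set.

{t, r, s, p}

open subsets of A: ∅; so int(A) = ∅
closure: X∖int(X∖A) = X∖{q} = {t, r, s, p}
∂A = {t, r, s, p} minus ∅ = {t, r, s, p}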